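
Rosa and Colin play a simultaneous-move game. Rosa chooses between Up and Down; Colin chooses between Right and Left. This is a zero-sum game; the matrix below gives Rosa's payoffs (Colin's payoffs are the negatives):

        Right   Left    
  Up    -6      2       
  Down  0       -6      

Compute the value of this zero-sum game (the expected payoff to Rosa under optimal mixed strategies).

Rosa's indifference between Up and Down determines Colin's mixing probability q:
  Rosa's payoff from Up: q·(-6) + (1−q)·2 = -8q + 2
  Rosa's payoff from Down: q·0 + (1−q)·(-6) = 6q - 6
  -8q + 2 = 6q - 6  ⇒  -14q = -8  ⇒  q = 4/7.
The value is Rosa's expected payoff against this mix (using Up): (4/7)·(-6) + (3/7)·2 = -18/7.

v = -18/7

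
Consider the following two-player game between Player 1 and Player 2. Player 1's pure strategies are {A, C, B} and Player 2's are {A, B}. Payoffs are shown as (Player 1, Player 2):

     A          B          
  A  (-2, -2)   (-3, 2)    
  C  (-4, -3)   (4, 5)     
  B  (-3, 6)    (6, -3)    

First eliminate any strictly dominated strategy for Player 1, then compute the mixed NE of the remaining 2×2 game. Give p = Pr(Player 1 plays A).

Player 1's strategy C is strictly dominated by B: -3 > -4 and 6 > 4. Eliminate C.
In a mixed equilibrium Player 2 is indifferent between A and B; this condition fixes p.
  Player 2's expected payoff from A: p·(-2) + (1−p)·6 = -8p + 6
  Player 2's expected payoff from B: p·2 + (1−p)·(-3) = 5p - 3
  -8p + 6 = 5p - 3  ⇒  -13p = -9  ⇒  p = 9/13.

p = 9/13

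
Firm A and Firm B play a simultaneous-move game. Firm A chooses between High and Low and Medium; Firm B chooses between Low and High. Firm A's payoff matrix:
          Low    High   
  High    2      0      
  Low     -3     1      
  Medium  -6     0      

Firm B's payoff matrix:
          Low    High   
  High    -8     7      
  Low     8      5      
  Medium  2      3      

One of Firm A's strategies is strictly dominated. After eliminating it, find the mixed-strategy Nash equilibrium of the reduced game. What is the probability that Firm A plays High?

p = 1/6

Firm A's strategy Medium is strictly dominated by Low: -3 > -6 and 1 > 0. Eliminate Medium.
Set Firm B's expected payoff from Low equal to that from High:
  Firm B's payoff to Low: p·(-8) + (1−p)·8 = -16p + 8
  Firm B's payoff to High: p·7 + (1−p)·5 = 2p + 5
  -16p + 8 = 2p + 5  ⇒  -18p = -3  ⇒  p = 1/6.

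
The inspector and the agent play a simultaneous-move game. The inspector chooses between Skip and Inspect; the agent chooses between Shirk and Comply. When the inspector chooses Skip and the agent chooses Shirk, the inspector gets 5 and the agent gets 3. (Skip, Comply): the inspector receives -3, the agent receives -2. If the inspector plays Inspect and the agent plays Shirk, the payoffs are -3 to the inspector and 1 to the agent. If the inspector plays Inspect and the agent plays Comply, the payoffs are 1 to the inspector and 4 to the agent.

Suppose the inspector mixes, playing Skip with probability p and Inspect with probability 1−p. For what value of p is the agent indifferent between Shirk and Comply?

For the agent to be willing to mix, the agent must be indifferent between Shirk and Comply, which pins down the inspector's mix.
  the agent's payoff to Shirk: p·3 + (1−p)·1 = 2p + 1
  the agent's payoff to Comply: p·(-2) + (1−p)·4 = -6p + 4
  2p + 1 = -6p + 4  ⇒  8p = 3  ⇒  p = 3/8.

p = 3/8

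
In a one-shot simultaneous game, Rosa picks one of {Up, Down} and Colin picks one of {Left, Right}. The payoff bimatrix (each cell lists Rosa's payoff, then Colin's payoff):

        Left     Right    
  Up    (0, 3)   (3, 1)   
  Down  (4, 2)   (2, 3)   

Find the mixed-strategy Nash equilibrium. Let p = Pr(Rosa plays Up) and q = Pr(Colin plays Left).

p = 1/3, q = 1/5

Set Colin's expected payoff from Left equal to that from Right:
  Colin's expected payoff from Left: p·3 + (1−p)·2 = p + 2
  Colin's expected payoff from Right: p·1 + (1−p)·3 = -2p + 3
  p + 2 = -2p + 3  ⇒  3p = 1  ⇒  p = 1/3.
Colin's mix must leave Rosa indifferent between Up and Down.
  Rosa's payoff from Up: q·0 + (1−q)·3 = -3q + 3
  Rosa's payoff from Down: q·4 + (1−q)·2 = 2q + 2
  -3q + 3 = 2q + 2  ⇒  -5q = -1  ⇒  q = 1/5.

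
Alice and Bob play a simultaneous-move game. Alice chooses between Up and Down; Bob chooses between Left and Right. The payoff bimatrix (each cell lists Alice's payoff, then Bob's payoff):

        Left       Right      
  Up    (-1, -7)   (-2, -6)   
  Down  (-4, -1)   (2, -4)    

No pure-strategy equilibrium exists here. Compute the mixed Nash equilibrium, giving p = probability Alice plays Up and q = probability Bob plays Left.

Set Bob's expected payoff from Left equal to that from Right:
  Bob's payoff to Left: p·(-7) + (1−p)·(-1) = -6p - 1
  Bob's payoff to Right: p·(-6) + (1−p)·(-4) = -2p - 4
  -6p - 1 = -2p - 4  ⇒  -4p = -3  ⇒  p = 3/4.
For Alice to be willing to mix, Alice must be indifferent between Up and Down, which pins down Bob's mix.
  Alice's payoff from Up: q·(-1) + (1−q)·(-2) = q - 2
  Alice's payoff from Down: q·(-4) + (1−q)·2 = -6q + 2
  q - 2 = -6q + 2  ⇒  7q = 4  ⇒  q = 4/7.

p = 3/4, q = 4/7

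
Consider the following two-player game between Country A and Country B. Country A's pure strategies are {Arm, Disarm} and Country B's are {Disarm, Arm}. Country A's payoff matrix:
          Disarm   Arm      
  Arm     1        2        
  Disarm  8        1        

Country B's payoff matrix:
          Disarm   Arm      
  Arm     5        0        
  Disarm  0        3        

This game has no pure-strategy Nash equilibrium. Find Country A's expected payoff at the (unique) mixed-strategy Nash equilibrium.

15/8

For Country A to be willing to mix, Country A must be indifferent between Arm and Disarm, which pins down Country B's mix.
  Country A's payoff from Arm: q·1 + (1−q)·2 = -q + 2
  Country A's payoff from Disarm: q·8 + (1−q)·1 = 7q + 1
  -q + 2 = 7q + 1  ⇒  -8q = -1  ⇒  q = 1/8.
At equilibrium Country A is indifferent across rows, so Country A's payoff equals the payoff from Arm: (1/8)·1 + (7/8)·2 = 15/8.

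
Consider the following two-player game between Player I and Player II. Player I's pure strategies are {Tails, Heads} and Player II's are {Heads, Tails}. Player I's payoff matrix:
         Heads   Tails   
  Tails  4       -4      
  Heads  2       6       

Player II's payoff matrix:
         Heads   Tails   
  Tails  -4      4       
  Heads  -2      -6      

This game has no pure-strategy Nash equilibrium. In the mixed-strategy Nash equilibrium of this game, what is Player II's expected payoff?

For Player II to be willing to mix, Player II must be indifferent between Heads and Tails, which pins down Player I's mix.
  Player II's expected payoff from Heads: p·(-4) + (1−p)·(-2) = -2p - 2
  Player II's expected payoff from Tails: p·4 + (1−p)·(-6) = 10p - 6
  -2p - 2 = 10p - 6  ⇒  -12p = -4  ⇒  p = 1/3.
At equilibrium Player II is indifferent across columns, so Player II's payoff equals the payoff from Heads: (1/3)·(-4) + (2/3)·(-2) = -8/3.

-8/3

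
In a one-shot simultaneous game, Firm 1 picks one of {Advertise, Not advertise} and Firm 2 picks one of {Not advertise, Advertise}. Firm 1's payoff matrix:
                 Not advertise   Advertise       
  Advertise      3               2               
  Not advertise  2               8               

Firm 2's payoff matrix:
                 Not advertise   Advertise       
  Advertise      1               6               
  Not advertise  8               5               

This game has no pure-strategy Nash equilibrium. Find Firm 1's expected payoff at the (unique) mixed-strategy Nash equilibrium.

20/7

Set Firm 1's expected payoff from Advertise equal to that from Not advertise:
  Firm 1's payoff from Advertise: q·3 + (1−q)·2 = q + 2
  Firm 1's payoff from Not advertise: q·2 + (1−q)·8 = -6q + 8
  q + 2 = -6q + 8  ⇒  7q = 6  ⇒  q = 6/7.
At equilibrium Firm 1 is indifferent across rows, so Firm 1's payoff equals the payoff from Advertise: (6/7)·3 + (1/7)·2 = 20/7.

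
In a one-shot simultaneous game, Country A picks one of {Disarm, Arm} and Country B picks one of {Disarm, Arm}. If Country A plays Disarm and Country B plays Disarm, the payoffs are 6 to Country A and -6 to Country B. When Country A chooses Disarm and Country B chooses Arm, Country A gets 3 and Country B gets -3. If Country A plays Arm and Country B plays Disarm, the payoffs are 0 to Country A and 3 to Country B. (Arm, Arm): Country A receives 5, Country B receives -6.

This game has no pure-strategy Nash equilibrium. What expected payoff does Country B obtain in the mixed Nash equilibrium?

-15/4

Country B's indifference between Disarm and Arm determines Country A's mixing probability p:
  Country B's payoff to Disarm: p·(-6) + (1−p)·3 = -9p + 3
  Country B's payoff to Arm: p·(-3) + (1−p)·(-6) = 3p - 6
  -9p + 3 = 3p - 6  ⇒  -12p = -9  ⇒  p = 3/4.
At equilibrium Country B is indifferent across columns, so Country B's payoff equals the payoff from Disarm: (3/4)·(-6) + (1/4)·3 = -15/4.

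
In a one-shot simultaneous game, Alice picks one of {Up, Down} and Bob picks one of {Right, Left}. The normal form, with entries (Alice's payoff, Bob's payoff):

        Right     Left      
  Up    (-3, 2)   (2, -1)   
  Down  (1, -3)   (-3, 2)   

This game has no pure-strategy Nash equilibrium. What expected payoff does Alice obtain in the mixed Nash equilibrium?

-7/9

Bob's mix must leave Alice indifferent between Up and Down.
  Alice's payoff to Up: q·(-3) + (1−q)·2 = -5q + 2
  Alice's payoff to Down: q·1 + (1−q)·(-3) = 4q - 3
  -5q + 2 = 4q - 3  ⇒  -9q = -5  ⇒  q = 5/9.
At equilibrium Alice is indifferent across rows, so Alice's payoff equals the payoff from Up: (5/9)·(-3) + (4/9)·2 = -7/9.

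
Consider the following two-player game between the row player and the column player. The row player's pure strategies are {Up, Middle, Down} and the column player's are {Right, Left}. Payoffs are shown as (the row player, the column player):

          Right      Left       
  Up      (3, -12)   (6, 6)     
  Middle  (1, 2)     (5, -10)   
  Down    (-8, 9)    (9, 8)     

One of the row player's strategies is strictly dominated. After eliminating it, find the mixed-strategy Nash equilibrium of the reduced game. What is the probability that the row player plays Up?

The row player's strategy Middle is strictly dominated by Up: 3 > 1 and 6 > 5. Eliminate Middle.
Set the column player's expected payoff from Right equal to that from Left:
  the column player's payoff to Right: p·(-12) + (1−p)·9 = -21p + 9
  the column player's payoff to Left: p·6 + (1−p)·8 = -2p + 8
  -21p + 9 = -2p + 8  ⇒  -19p = -1  ⇒  p = 1/19.

p = 1/19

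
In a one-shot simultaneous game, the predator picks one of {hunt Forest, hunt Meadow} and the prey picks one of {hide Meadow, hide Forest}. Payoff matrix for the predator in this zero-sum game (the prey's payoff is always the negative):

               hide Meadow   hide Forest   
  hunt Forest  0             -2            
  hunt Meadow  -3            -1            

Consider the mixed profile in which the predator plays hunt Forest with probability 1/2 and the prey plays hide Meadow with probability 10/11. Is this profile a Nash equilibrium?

No

Given the prey's mix q = 10/11, the predator's payoff from hunt Forest is -2/11 but from hunt Meadow is -31/11. The predator strictly prefers hunt Forest, so the predator would not mix.
So the proposed profile is not a Nash equilibrium.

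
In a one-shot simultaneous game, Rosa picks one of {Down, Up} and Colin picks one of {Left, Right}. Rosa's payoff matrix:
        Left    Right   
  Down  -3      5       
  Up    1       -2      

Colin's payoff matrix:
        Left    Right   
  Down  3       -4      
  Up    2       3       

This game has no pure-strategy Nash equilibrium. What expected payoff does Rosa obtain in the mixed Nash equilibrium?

-1/11

Set Rosa's expected payoff from Down equal to that from Up:
  Rosa's payoff to Down: q·(-3) + (1−q)·5 = -8q + 5
  Rosa's payoff to Up: q·1 + (1−q)·(-2) = 3q - 2
  -8q + 5 = 3q - 2  ⇒  -11q = -7  ⇒  q = 7/11.
At equilibrium Rosa is indifferent across rows, so Rosa's payoff equals the payoff from Down: (7/11)·(-3) + (4/11)·5 = -1/11.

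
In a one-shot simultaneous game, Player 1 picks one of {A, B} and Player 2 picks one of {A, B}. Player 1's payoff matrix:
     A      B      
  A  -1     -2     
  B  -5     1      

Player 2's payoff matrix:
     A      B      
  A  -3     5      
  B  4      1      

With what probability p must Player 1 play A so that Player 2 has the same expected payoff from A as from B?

p = 3/11

For Player 2 to be willing to mix, Player 2 must be indifferent between A and B, which pins down Player 1's mix.
  Player 2's payoff from A: p·(-3) + (1−p)·4 = -7p + 4
  Player 2's payoff from B: p·5 + (1−p)·1 = 4p + 1
  -7p + 4 = 4p + 1  ⇒  -11p = -3  ⇒  p = 3/11.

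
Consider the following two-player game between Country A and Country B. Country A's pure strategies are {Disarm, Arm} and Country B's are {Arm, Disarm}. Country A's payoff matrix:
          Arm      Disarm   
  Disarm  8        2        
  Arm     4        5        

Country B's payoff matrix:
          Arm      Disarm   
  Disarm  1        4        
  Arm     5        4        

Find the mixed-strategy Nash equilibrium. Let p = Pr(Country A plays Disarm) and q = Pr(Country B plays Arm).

p = 1/4, q = 3/7

Country A's mix must leave Country B indifferent between Arm and Disarm.
  Country B's payoff from Arm: p·1 + (1−p)·5 = -4p + 5
  Country B's payoff from Disarm: p·4 + (1−p)·4 = 4
  -4p + 5 = 4  ⇒  -4p = -1  ⇒  p = 1/4.
In a mixed equilibrium Country A is indifferent between Disarm and Arm; this condition fixes q.
  Country A's payoff from Disarm: q·8 + (1−q)·2 = 6q + 2
  Country A's payoff from Arm: q·4 + (1−q)·5 = -q + 5
  6q + 2 = -q + 5  ⇒  7q = 3  ⇒  q = 3/7.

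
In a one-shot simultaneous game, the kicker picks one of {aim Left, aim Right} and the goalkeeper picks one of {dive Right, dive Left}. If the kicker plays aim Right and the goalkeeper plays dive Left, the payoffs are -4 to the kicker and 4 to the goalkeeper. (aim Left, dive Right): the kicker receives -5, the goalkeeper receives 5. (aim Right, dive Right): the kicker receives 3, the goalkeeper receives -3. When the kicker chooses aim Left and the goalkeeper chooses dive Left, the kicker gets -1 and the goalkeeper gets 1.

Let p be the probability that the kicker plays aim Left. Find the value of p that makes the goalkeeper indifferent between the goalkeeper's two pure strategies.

The goalkeeper's indifference between dive Right and dive Left determines the kicker's mixing probability p:
  the goalkeeper's expected payoff from dive Right: p·5 + (1−p)·(-3) = 8p - 3
  the goalkeeper's expected payoff from dive Left: p·1 + (1−p)·4 = -3p + 4
  8p - 3 = -3p + 4  ⇒  11p = 7  ⇒  p = 7/11.

p = 7/11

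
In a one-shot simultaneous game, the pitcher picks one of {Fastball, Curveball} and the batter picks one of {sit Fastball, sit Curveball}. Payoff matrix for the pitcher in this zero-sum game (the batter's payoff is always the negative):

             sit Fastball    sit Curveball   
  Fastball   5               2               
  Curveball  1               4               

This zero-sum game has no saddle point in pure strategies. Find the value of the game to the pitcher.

v = 3

In a mixed equilibrium the pitcher is indifferent between Fastball and Curveball; this condition fixes q.
  the pitcher's payoff to Fastball: q·5 + (1−q)·2 = 3q + 2
  the pitcher's payoff to Curveball: q·1 + (1−q)·4 = -3q + 4
  3q + 2 = -3q + 4  ⇒  6q = 2  ⇒  q = 1/3.
The value is the pitcher's expected payoff against this mix (using Fastball): (1/3)·5 + (2/3)·2 = 3.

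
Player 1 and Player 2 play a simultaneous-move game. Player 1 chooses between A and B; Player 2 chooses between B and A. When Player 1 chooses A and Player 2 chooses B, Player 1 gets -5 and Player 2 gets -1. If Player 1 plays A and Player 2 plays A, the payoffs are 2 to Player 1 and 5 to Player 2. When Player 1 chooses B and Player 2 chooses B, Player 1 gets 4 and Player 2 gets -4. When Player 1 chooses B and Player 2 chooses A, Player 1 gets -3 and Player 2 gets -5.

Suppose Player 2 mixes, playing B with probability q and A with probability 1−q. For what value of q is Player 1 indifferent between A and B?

In a mixed equilibrium Player 1 is indifferent between A and B; this condition fixes q.
  Player 1's payoff from A: q·(-5) + (1−q)·2 = -7q + 2
  Player 1's payoff from B: q·4 + (1−q)·(-3) = 7q - 3
  -7q + 2 = 7q - 3  ⇒  -14q = -5  ⇒  q = 5/14.

q = 5/14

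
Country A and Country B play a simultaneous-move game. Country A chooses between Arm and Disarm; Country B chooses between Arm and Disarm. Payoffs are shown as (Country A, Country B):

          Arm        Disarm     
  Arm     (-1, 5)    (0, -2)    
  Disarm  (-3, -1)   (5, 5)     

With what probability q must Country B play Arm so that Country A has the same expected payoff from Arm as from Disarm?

q = 5/7

In a mixed equilibrium Country A is indifferent between Arm and Disarm; this condition fixes q.
  Country A's payoff to Arm: q·(-1) + (1−q)·0 = -q
  Country A's payoff to Disarm: q·(-3) + (1−q)·5 = -8q + 5
  -q = -8q + 5  ⇒  7q = 5  ⇒  q = 5/7.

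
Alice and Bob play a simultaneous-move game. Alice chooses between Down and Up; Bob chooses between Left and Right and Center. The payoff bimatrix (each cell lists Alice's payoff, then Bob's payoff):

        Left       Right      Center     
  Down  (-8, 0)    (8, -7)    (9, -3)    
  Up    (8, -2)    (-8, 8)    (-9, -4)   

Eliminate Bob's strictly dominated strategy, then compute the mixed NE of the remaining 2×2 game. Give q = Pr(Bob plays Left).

Bob's strategy Center is strictly dominated by Left: 0 > -3 and -2 > -4. Eliminate Center.
Set Alice's expected payoff from Down equal to that from Up:
  Alice's payoff to Down: q·(-8) + (1−q)·8 = -16q + 8
  Alice's payoff to Up: q·8 + (1−q)·(-8) = 16q - 8
  -16q + 8 = 16q - 8  ⇒  -32q = -16  ⇒  q = 1/2.

q = 1/2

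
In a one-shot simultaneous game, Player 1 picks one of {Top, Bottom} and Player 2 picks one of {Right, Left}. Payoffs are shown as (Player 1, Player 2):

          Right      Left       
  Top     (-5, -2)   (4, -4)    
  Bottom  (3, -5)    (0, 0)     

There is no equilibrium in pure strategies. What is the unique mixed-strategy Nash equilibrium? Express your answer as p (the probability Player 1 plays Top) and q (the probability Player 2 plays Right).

p = 5/7, q = 1/3

Player 1's mix must leave Player 2 indifferent between Right and Left.
  Player 2's payoff from Right: p·(-2) + (1−p)·(-5) = 3p - 5
  Player 2's payoff from Left: p·(-4) + (1−p)·0 = -4p
  3p - 5 = -4p  ⇒  7p = 5  ⇒  p = 5/7.
Set Player 1's expected payoff from Top equal to that from Bottom:
  Player 1's payoff from Top: q·(-5) + (1−q)·4 = -9q + 4
  Player 1's payoff from Bottom: q·3 + (1−q)·0 = 3q
  -9q + 4 = 3q  ⇒  -12q = -4  ⇒  q = 1/3.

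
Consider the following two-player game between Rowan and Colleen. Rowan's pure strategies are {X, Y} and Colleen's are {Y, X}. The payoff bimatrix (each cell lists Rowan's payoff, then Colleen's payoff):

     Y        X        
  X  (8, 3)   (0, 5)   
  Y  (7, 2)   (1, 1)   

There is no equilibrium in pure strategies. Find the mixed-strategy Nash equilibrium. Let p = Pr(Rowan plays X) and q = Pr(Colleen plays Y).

In a mixed equilibrium Colleen is indifferent between Y and X; this condition fixes p.
  Colleen's expected payoff from Y: p·3 + (1−p)·2 = p + 2
  Colleen's expected payoff from X: p·5 + (1−p)·1 = 4p + 1
  p + 2 = 4p + 1  ⇒  -3p = -1  ⇒  p = 1/3.
Rowan's indifference between X and Y determines Colleen's mixing probability q:
  Rowan's expected payoff from X: q·8 + (1−q)·0 = 8q
  Rowan's expected payoff from Y: q·7 + (1−q)·1 = 6q + 1
  8q = 6q + 1  ⇒  2q = 1  ⇒  q = 1/2.

p = 1/3, q = 1/2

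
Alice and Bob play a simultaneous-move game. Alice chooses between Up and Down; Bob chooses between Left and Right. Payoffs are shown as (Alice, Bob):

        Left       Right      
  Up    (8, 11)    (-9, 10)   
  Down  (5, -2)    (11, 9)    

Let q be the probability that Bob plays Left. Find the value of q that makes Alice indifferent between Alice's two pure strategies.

q = 20/23

Alice's indifference between Up and Down determines Bob's mixing probability q:
  Alice's expected payoff from Up: q·8 + (1−q)·(-9) = 17q - 9
  Alice's expected payoff from Down: q·5 + (1−q)·11 = -6q + 11
  17q - 9 = -6q + 11  ⇒  23q = 20  ⇒  q = 20/23.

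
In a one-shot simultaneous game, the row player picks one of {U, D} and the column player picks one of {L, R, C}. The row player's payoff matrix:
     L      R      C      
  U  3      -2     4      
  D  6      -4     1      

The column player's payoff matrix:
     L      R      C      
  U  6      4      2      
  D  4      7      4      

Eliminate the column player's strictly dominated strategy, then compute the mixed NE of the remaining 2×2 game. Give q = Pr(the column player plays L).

q = 2/5

The column player's strategy C is strictly dominated by R: 4 > 2 and 7 > 4. Eliminate C.
Set the row player's expected payoff from U equal to that from D:
  the row player's expected payoff from U: q·3 + (1−q)·(-2) = 5q - 2
  the row player's expected payoff from D: q·6 + (1−q)·(-4) = 10q - 4
  5q - 2 = 10q - 4  ⇒  -5q = -2  ⇒  q = 2/5.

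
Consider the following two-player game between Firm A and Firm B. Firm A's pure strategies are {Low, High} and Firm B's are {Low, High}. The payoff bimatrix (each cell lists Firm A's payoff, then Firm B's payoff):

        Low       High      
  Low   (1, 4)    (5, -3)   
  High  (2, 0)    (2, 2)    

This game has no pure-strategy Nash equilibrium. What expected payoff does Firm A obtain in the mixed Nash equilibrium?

Firm B's mix must leave Firm A indifferent between Low and High.
  Firm A's payoff from Low: q·1 + (1−q)·5 = -4q + 5
  Firm A's payoff from High: q·2 + (1−q)·2 = 2
  -4q + 5 = 2  ⇒  -4q = -3  ⇒  q = 3/4.
At equilibrium Firm A is indifferent across rows, so Firm A's payoff equals the payoff from Low: (3/4)·1 + (1/4)·5 = 2.

2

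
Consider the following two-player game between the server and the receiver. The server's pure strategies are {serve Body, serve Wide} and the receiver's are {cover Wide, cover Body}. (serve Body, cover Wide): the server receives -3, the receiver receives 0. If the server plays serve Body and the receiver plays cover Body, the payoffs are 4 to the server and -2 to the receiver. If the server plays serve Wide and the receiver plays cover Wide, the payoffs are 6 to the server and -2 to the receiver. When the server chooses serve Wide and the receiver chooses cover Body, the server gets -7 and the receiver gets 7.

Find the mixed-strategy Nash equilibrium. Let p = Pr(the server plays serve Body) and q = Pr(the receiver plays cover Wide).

p = 9/11, q = 11/20

Set the receiver's expected payoff from cover Wide equal to that from cover Body:
  the receiver's payoff from cover Wide: p·0 + (1−p)·(-2) = 2p - 2
  the receiver's payoff from cover Body: p·(-2) + (1−p)·7 = -9p + 7
  2p - 2 = -9p + 7  ⇒  11p = 9  ⇒  p = 9/11.
The server's indifference between serve Body and serve Wide determines the receiver's mixing probability q:
  the server's payoff to serve Body: q·(-3) + (1−q)·4 = -7q + 4
  the server's payoff to serve Wide: q·6 + (1−q)·(-7) = 13q - 7
  -7q + 4 = 13q - 7  ⇒  -20q = -11  ⇒  q = 11/20.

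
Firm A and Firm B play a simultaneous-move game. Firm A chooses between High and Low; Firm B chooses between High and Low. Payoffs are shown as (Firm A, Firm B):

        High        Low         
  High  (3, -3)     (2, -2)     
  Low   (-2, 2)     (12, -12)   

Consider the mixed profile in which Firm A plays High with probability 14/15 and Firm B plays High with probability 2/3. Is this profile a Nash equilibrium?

Yes

Check Firm B's indifference given Firm A's mix p = 14/15:
  payoff from High = -8/3; payoff from Low = -8/3 — equal.
Check Firm A's indifference given Firm B's mix q = 2/3:
  payoff from High = 8/3; payoff from Low = 8/3 — equal.
Both players are indifferent, so neither can profitably deviate.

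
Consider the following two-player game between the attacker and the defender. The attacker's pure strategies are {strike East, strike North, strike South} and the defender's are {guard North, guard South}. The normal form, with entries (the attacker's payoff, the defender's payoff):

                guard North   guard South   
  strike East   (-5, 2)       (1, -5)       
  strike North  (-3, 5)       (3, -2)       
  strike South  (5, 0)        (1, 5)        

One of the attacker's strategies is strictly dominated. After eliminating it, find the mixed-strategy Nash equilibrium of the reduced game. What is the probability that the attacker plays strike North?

The attacker's strategy strike East is strictly dominated by strike North: -3 > -5 and 3 > 1. Eliminate strike East.
In a mixed equilibrium the defender is indifferent between guard North and guard South; this condition fixes p.
  the defender's payoff from guard North: p·5 + (1−p)·0 = 5p
  the defender's payoff from guard South: p·(-2) + (1−p)·5 = -7p + 5
  5p = -7p + 5  ⇒  12p = 5  ⇒  p = 5/12.

p = 5/12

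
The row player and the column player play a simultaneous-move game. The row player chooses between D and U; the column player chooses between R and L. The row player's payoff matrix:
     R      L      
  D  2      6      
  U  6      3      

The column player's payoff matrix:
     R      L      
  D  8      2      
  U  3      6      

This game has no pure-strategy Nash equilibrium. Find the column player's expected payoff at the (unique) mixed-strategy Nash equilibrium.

14/3

In a mixed equilibrium the column player is indifferent between R and L; this condition fixes p.
  the column player's payoff to R: p·8 + (1−p)·3 = 5p + 3
  the column player's payoff to L: p·2 + (1−p)·6 = -4p + 6
  5p + 3 = -4p + 6  ⇒  9p = 3  ⇒  p = 1/3.
At equilibrium the column player is indifferent across columns, so the column player's payoff equals the payoff from R: (1/3)·8 + (2/3)·3 = 14/3.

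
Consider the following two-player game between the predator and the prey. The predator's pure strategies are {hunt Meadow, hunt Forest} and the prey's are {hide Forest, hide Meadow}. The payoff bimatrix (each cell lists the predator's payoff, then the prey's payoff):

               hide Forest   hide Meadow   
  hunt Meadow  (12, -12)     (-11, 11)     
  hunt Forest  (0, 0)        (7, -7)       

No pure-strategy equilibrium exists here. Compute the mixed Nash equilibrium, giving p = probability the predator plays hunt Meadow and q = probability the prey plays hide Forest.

p = 7/30, q = 3/5

In a mixed equilibrium the prey is indifferent between hide Forest and hide Meadow; this condition fixes p.
  the prey's expected payoff from hide Forest: p·(-12) + (1−p)·0 = -12p
  the prey's expected payoff from hide Meadow: p·11 + (1−p)·(-7) = 18p - 7
  -12p = 18p - 7  ⇒  -30p = -7  ⇒  p = 7/30.
For the predator to be willing to mix, the predator must be indifferent between hunt Meadow and hunt Forest, which pins down the prey's mix.
  the predator's expected payoff from hunt Meadow: q·12 + (1−q)·(-11) = 23q - 11
  the predator's expected payoff from hunt Forest: q·0 + (1−q)·7 = -7q + 7
  23q - 11 = -7q + 7  ⇒  30q = 18  ⇒  q = 3/5.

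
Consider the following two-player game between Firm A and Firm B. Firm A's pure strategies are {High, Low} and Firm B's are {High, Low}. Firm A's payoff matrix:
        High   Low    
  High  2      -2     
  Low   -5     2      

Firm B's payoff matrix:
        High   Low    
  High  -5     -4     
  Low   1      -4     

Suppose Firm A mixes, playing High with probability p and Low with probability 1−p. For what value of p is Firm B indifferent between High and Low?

In a mixed equilibrium Firm B is indifferent between High and Low; this condition fixes p.
  Firm B's expected payoff from High: p·(-5) + (1−p)·1 = -6p + 1
  Firm B's expected payoff from Low: p·(-4) + (1−p)·(-4) = -4
  -6p + 1 = -4  ⇒  -6p = -5  ⇒  p = 5/6.

p = 5/6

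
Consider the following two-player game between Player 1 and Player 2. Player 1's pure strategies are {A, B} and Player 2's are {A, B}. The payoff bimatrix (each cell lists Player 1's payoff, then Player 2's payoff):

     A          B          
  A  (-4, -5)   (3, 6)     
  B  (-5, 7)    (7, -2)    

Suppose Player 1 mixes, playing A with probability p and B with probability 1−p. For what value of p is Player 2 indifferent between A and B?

For Player 2 to be willing to mix, Player 2 must be indifferent between A and B, which pins down Player 1's mix.
  Player 2's payoff from A: p·(-5) + (1−p)·7 = -12p + 7
  Player 2's payoff from B: p·6 + (1−p)·(-2) = 8p - 2
  -12p + 7 = 8p - 2  ⇒  -20p = -9  ⇒  p = 9/20.

p = 9/20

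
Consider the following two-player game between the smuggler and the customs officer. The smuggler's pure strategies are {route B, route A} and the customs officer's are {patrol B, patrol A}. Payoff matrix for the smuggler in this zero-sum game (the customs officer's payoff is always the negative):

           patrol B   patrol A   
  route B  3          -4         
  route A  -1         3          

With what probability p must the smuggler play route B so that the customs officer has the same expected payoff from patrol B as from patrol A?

p = 4/11

Set the customs officer's expected payoff from patrol B equal to that from patrol A:
  the customs officer's payoff to patrol B: p·(-3) + (1−p)·1 = -4p + 1
  the customs officer's payoff to patrol A: p·4 + (1−p)·(-3) = 7p - 3
  -4p + 1 = 7p - 3  ⇒  -11p = -4  ⇒  p = 4/11.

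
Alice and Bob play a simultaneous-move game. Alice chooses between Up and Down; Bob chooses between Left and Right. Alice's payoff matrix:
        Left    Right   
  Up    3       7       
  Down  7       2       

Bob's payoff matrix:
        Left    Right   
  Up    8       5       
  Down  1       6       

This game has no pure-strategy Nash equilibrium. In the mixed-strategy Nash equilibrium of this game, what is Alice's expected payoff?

Bob's mix must leave Alice indifferent between Up and Down.
  Alice's payoff from Up: q·3 + (1−q)·7 = -4q + 7
  Alice's payoff from Down: q·7 + (1−q)·2 = 5q + 2
  -4q + 7 = 5q + 2  ⇒  -9q = -5  ⇒  q = 5/9.
At equilibrium Alice is indifferent across rows, so Alice's payoff equals the payoff from Up: (5/9)·3 + (4/9)·7 = 43/9.

43/9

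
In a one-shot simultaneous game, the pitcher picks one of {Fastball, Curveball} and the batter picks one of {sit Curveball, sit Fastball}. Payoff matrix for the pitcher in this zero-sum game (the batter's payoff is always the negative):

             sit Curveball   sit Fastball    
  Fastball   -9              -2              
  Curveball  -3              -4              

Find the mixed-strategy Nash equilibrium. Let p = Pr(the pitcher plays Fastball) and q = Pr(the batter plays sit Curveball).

For the batter to be willing to mix, the batter must be indifferent between sit Curveball and sit Fastball, which pins down the pitcher's mix.
  the batter's payoff to sit Curveball: p·9 + (1−p)·3 = 6p + 3
  the batter's payoff to sit Fastball: p·2 + (1−p)·4 = -2p + 4
  6p + 3 = -2p + 4  ⇒  8p = 1  ⇒  p = 1/8.
Set the pitcher's expected payoff from Fastball equal to that from Curveball:
  the pitcher's expected payoff from Fastball: q·(-9) + (1−q)·(-2) = -7q - 2
  the pitcher's expected payoff from Curveball: q·(-3) + (1−q)·(-4) = q - 4
  -7q - 2 = q - 4  ⇒  -8q = -2  ⇒  q = 1/4.

p = 1/8, q = 1/4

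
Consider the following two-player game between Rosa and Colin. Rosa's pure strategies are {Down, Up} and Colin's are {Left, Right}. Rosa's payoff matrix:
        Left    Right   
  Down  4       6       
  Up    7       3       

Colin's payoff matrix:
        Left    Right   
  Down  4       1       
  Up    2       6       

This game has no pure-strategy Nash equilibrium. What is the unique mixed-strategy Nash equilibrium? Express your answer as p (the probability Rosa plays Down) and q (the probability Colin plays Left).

Colin's indifference between Left and Right determines Rosa's mixing probability p:
  Colin's payoff to Left: p·4 + (1−p)·2 = 2p + 2
  Colin's payoff to Right: p·1 + (1−p)·6 = -5p + 6
  2p + 2 = -5p + 6  ⇒  7p = 4  ⇒  p = 4/7.
Set Rosa's expected payoff from Down equal to that from Up:
  Rosa's payoff to Down: q·4 + (1−q)·6 = -2q + 6
  Rosa's payoff to Up: q·7 + (1−q)·3 = 4q + 3
  -2q + 6 = 4q + 3  ⇒  -6q = -3  ⇒  q = 1/2.

p = 4/7, q = 1/2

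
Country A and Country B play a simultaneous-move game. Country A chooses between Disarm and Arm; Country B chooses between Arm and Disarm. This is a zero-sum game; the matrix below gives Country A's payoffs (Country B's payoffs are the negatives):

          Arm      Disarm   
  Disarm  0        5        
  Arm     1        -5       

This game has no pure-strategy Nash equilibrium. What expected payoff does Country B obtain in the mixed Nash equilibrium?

-5/11

Set Country B's expected payoff from Arm equal to that from Disarm:
  Country B's payoff to Arm: p·0 + (1−p)·(-1) = p - 1
  Country B's payoff to Disarm: p·(-5) + (1−p)·5 = -10p + 5
  p - 1 = -10p + 5  ⇒  11p = 6  ⇒  p = 6/11.
At equilibrium Country B is indifferent across columns, so Country B's payoff equals the payoff from Arm: (6/11)·0 + (5/11)·(-1) = -5/11.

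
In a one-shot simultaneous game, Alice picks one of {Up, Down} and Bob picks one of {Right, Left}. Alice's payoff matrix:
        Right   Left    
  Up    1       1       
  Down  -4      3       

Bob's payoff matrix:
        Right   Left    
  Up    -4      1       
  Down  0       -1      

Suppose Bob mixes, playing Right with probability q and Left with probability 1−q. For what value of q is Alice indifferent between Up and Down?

For Alice to be willing to mix, Alice must be indifferent between Up and Down, which pins down Bob's mix.
  Alice's payoff to Up: q·1 + (1−q)·1 = 1
  Alice's payoff to Down: q·(-4) + (1−q)·3 = -7q + 3
  1 = -7q + 3  ⇒  7q = 2  ⇒  q = 2/7.

q = 2/7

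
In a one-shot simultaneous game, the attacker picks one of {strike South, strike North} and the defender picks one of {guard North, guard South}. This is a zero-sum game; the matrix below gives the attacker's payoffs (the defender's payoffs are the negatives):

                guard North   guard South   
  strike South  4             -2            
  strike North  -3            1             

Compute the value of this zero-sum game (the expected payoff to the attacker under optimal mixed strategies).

The defender's mix must leave the attacker indifferent between strike South and strike North.
  the attacker's expected payoff from strike South: q·4 + (1−q)·(-2) = 6q - 2
  the attacker's expected payoff from strike North: q·(-3) + (1−q)·1 = -4q + 1
  6q - 2 = -4q + 1  ⇒  10q = 3  ⇒  q = 3/10.
The value is the attacker's expected payoff against this mix (using strike South): (3/10)·4 + (7/10)·(-2) = -1/5.

v = -1/5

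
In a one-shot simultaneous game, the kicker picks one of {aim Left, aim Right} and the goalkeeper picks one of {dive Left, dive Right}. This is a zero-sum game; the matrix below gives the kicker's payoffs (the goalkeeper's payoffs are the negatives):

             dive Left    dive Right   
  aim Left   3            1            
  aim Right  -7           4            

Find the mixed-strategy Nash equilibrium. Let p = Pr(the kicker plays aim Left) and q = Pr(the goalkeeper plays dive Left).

Set the goalkeeper's expected payoff from dive Left equal to that from dive Right:
  the goalkeeper's payoff from dive Left: p·(-3) + (1−p)·7 = -10p + 7
  the goalkeeper's payoff from dive Right: p·(-1) + (1−p)·(-4) = 3p - 4
  -10p + 7 = 3p - 4  ⇒  -13p = -11  ⇒  p = 11/13.
The goalkeeper's mix must leave the kicker indifferent between aim Left and aim Right.
  the kicker's payoff to aim Left: q·3 + (1−q)·1 = 2q + 1
  the kicker's payoff to aim Right: q·(-7) + (1−q)·4 = -11q + 4
  2q + 1 = -11q + 4  ⇒  13q = 3  ⇒  q = 3/13.

p = 11/13, q = 3/13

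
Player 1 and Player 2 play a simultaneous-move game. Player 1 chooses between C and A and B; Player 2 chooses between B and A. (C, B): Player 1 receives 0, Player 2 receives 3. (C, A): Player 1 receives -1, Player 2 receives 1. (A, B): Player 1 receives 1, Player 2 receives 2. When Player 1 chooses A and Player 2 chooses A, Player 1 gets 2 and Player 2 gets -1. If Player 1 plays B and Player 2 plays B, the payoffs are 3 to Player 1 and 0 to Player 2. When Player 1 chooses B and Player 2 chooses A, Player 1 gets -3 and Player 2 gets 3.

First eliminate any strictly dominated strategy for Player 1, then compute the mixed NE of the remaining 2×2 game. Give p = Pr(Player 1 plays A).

Player 1's strategy C is strictly dominated by A: 1 > 0 and 2 > -1. Eliminate C.
Player 1's mix must leave Player 2 indifferent between B and A.
  Player 2's payoff to B: p·2 + (1−p)·0 = 2p
  Player 2's payoff to A: p·(-1) + (1−p)·3 = -4p + 3
  2p = -4p + 3  ⇒  6p = 3  ⇒  p = 1/2.

p = 1/2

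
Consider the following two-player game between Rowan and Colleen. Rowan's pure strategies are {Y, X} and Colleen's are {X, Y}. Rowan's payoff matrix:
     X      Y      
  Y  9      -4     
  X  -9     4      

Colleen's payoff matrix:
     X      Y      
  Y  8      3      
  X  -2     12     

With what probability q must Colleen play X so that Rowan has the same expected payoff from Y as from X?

q = 4/13

Colleen's mix must leave Rowan indifferent between Y and X.
  Rowan's payoff from Y: q·9 + (1−q)·(-4) = 13q - 4
  Rowan's payoff from X: q·(-9) + (1−q)·4 = -13q + 4
  13q - 4 = -13q + 4  ⇒  26q = 8  ⇒  q = 4/13.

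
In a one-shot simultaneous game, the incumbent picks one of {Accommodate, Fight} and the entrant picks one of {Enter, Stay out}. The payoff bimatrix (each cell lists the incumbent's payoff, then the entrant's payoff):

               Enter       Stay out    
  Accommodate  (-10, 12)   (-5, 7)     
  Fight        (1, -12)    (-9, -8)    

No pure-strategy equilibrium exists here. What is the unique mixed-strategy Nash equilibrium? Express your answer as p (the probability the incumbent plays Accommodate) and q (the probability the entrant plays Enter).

In a mixed equilibrium the entrant is indifferent between Enter and Stay out; this condition fixes p.
  the entrant's expected payoff from Enter: p·12 + (1−p)·(-12) = 24p - 12
  the entrant's expected payoff from Stay out: p·7 + (1−p)·(-8) = 15p - 8
  24p - 12 = 15p - 8  ⇒  9p = 4  ⇒  p = 4/9.
For the incumbent to be willing to mix, the incumbent must be indifferent between Accommodate and Fight, which pins down the entrant's mix.
  the incumbent's payoff to Accommodate: q·(-10) + (1−q)·(-5) = -5q - 5
  the incumbent's payoff to Fight: q·1 + (1−q)·(-9) = 10q - 9
  -5q - 5 = 10q - 9  ⇒  -15q = -4  ⇒  q = 4/15.

p = 4/9, q = 4/15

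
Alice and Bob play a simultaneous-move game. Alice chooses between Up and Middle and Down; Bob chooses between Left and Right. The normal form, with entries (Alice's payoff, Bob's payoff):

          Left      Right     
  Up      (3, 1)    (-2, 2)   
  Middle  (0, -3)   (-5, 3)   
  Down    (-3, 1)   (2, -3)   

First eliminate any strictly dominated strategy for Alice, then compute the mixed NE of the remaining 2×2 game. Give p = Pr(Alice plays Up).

p = 4/5

Alice's strategy Middle is strictly dominated by Up: 3 > 0 and -2 > -5. Eliminate Middle.
In a mixed equilibrium Bob is indifferent between Left and Right; this condition fixes p.
  Bob's expected payoff from Left: p·1 + (1−p)·1 = 1
  Bob's expected payoff from Right: p·2 + (1−p)·(-3) = 5p - 3
  1 = 5p - 3  ⇒  -5p = -4  ⇒  p = 4/5.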